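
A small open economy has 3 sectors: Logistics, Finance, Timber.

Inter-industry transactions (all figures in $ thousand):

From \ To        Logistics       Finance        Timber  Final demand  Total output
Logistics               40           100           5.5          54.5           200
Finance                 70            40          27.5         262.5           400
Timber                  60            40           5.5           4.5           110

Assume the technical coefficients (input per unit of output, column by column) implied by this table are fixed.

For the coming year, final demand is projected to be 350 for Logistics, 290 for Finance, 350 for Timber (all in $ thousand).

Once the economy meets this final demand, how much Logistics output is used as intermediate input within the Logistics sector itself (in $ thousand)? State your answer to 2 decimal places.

z_11 = 145.72

Technical coefficients a_ij = z_ij / X_j:
  a_11 = 40/200 = 0.20, a_21 = 70/200 = 0.35, a_31 = 60/200 = 0.30
  a_12 = 100/400 = 0.25, a_22 = 40/400 = 0.10, a_32 = 40/400 = 0.10
  a_13 = 5.5/110 = 0.05, a_23 = 27.5/110 = 0.25, a_33 = 5.5/110 = 0.05
I − A =
  [   0.80    -0.25    -0.05]
  [  -0.35     0.90    -0.25]
  [  -0.30    -0.10     0.95]
Cofactors of I−A, C_ij = (−1)^(i+j)·(minor ij) (rows/columns in the sector order above):
  C_11 = (0.90)(0.95) − (-0.25)(-0.10) = 0.8300
  C_12 = −[(-0.35)(0.95) − (-0.25)(-0.30)] = 0.4075
  C_13 = (-0.35)(-0.10) − (0.90)(-0.30) = 0.3050
  C_21 = −[(-0.25)(0.95) − (-0.05)(-0.10)] = 0.2425
  C_22 = (0.80)(0.95) − (-0.05)(-0.30) = 0.7450
  C_23 = −[(0.80)(-0.10) − (-0.25)(-0.30)] = 0.1550
  C_31 = (-0.25)(-0.25) − (-0.05)(0.90) = 0.1075
  C_32 = −[(0.80)(-0.25) − (-0.05)(-0.35)] = 0.2175
  C_33 = (0.80)(0.90) − (-0.25)(-0.35) = 0.6325
det(I−A) = Σ_j (I−A)_1j·C_1j = (0.80)(0.8300) + (-0.25)(0.4075) + (-0.05)(0.3050) = 0.546875
adj(I−A) = Cᵀ =
  [ 0.8300   0.2425   0.1075]
  [ 0.4075   0.7450   0.2175]
  [ 0.3050   0.1550   0.6325]
(I − A)⁻¹ = adj(I−A) / det(I−A) ≈
  [   1.5177     0.4434     0.1966]
  [   0.7451     1.3623     0.3977]
  [   0.5577     0.2834     1.1566]
First solve x = (I − A)⁻¹ d = adj(I−A)·d / det(I−A); in particular x_1 = (0.8300·350 + 0.2425·290 + 0.1075·350) / 0.546875 = 398.45 / 0.546875 ≈ 728.5943.
Intermediate flow from 1 to 1: z_11 = a_11 · x_1 = 0.20 × 398.45 / 0.546875 = 79.69 / 0.546875 ≈ 145.72.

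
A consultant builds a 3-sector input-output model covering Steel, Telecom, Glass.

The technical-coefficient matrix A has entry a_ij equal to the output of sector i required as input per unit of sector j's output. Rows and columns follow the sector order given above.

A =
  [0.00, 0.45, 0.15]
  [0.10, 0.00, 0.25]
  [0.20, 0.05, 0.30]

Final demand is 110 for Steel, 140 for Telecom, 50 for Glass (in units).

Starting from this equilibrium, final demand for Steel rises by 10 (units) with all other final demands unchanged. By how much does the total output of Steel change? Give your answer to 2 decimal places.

I − A =
  [   1.00    -0.45    -0.15]
  [  -0.10     1.00    -0.25]
  [  -0.20    -0.05     0.70]
Cofactors of I−A, C_ij = (−1)^(i+j)·(minor ij) (rows/columns in the sector order above):
  C_11 = (1.00)(0.70) − (-0.25)(-0.05) = 0.6875
  C_12 = −[(-0.10)(0.70) − (-0.25)(-0.20)] = 0.1200
  C_13 = (-0.10)(-0.05) − (1.00)(-0.20) = 0.2050
  C_21 = −[(-0.45)(0.70) − (-0.15)(-0.05)] = 0.3225
  C_22 = (1.00)(0.70) − (-0.15)(-0.20) = 0.6700
  C_23 = −[(1.00)(-0.05) − (-0.45)(-0.20)] = 0.1400
  C_31 = (-0.45)(-0.25) − (-0.15)(1.00) = 0.2625
  C_32 = −[(1.00)(-0.25) − (-0.15)(-0.10)] = 0.2650
  C_33 = (1.00)(1.00) − (-0.45)(-0.10) = 0.9550
det(I−A) = Σ_j (I−A)_1j·C_1j = (1.00)(0.6875) + (-0.45)(0.1200) + (-0.15)(0.2050) = 0.60275
adj(I−A) = Cᵀ =
  [ 0.6875   0.3225   0.2625]
  [ 0.1200   0.6700   0.2650]
  [ 0.2050   0.1400   0.9550]
(I − A)⁻¹ = adj(I−A) / det(I−A) ≈
  [   1.1406     0.5350     0.4355]
  [   0.1991     1.1116     0.4397]
  [   0.3401     0.2323     1.5844]
Δx = (I − A)⁻¹ Δd with Δd having +10 in the Steel component and 0 elsewhere.
So Δx_S = L_SS · (+10), where L_SS = adj(I−A)_SS / det(I−A) = 0.6875 / 0.60275.
Δx_S = 0.6875 × (+10) / 0.60275 = 6.875 / 0.60275 ≈ 11.41.

Δx_S = 11.41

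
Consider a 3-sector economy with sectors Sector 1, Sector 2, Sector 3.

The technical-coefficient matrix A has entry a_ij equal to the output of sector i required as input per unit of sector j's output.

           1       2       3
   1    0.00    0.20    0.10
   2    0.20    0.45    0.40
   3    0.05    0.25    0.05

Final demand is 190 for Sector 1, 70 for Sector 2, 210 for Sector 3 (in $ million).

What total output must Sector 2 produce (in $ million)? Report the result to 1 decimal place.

I − A =
  [   1.00    -0.20    -0.10]
  [  -0.20     0.55    -0.40]
  [  -0.05    -0.25     0.95]
Cofactors of I−A, C_ij = (−1)^(i+j)·(minor ij) (rows/columns in the sector order above):
  C_11 = (0.55)(0.95) − (-0.40)(-0.25) = 0.4225
  C_12 = −[(-0.20)(0.95) − (-0.40)(-0.05)] = 0.2100
  C_13 = (-0.20)(-0.25) − (0.55)(-0.05) = 0.0775
  C_21 = −[(-0.20)(0.95) − (-0.10)(-0.25)] = 0.2150
  C_22 = (1.00)(0.95) − (-0.10)(-0.05) = 0.9450
  C_23 = −[(1.00)(-0.25) − (-0.20)(-0.05)] = 0.2600
  C_31 = (-0.20)(-0.40) − (-0.10)(0.55) = 0.1350
  C_32 = −[(1.00)(-0.40) − (-0.10)(-0.20)] = 0.4200
  C_33 = (1.00)(0.55) − (-0.20)(-0.20) = 0.5100
det(I−A) = Σ_j (I−A)_1j·C_1j = (1.00)(0.4225) + (-0.20)(0.2100) + (-0.10)(0.0775) = 0.37275
adj(I−A) = Cᵀ =
  [ 0.4225   0.2150   0.1350]
  [ 0.2100   0.9450   0.4200]
  [ 0.0775   0.2600   0.5100]
(I − A)⁻¹ = adj(I−A) / det(I−A) ≈
  [   1.1335     0.5768     0.3622]
  [   0.5634     2.5352     1.1268]
  [   0.2079     0.6975     1.3682]
x = (I − A)⁻¹ d = adj(I−A)·d / det(I−A), with det(I−A) = 0.37275:
  x_1 = (0.4225·190 + 0.2150·70 + 0.1350·210) / 0.37275 = 123.675 / 0.37275 ≈ 331.8
  x_2 = (0.2100·190 + 0.9450·70 + 0.4200·210) / 0.37275 = 194.25 / 0.37275 ≈ 521.1
  x_3 = (0.0775·190 + 0.2600·70 + 0.5100·210) / 0.37275 = 140.025 / 0.37275 ≈ 375.7

x_2 = 521.1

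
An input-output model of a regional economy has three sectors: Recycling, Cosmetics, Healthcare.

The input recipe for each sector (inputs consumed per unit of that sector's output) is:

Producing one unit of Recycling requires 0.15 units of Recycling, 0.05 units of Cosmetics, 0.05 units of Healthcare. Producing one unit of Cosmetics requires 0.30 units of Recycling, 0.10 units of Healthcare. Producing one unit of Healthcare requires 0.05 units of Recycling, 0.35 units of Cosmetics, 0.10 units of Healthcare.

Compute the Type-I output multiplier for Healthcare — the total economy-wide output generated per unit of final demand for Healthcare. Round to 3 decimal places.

I − A =
  [   0.85    -0.30    -0.05]
  [  -0.05     1.00    -0.35]
  [  -0.05    -0.10     0.90]
Cofactors of I−A, C_ij = (−1)^(i+j)·(minor ij) (rows/columns in the sector order above):
  C_11 = (1.00)(0.90) − (-0.35)(-0.10) = 0.8650
  C_12 = −[(-0.05)(0.90) − (-0.35)(-0.05)] = 0.0625
  C_13 = (-0.05)(-0.10) − (1.00)(-0.05) = 0.0550
  C_21 = −[(-0.30)(0.90) − (-0.05)(-0.10)] = 0.2750
  C_22 = (0.85)(0.90) − (-0.05)(-0.05) = 0.7625
  C_23 = −[(0.85)(-0.10) − (-0.30)(-0.05)] = 0.1000
  C_31 = (-0.30)(-0.35) − (-0.05)(1.00) = 0.1550
  C_32 = −[(0.85)(-0.35) − (-0.05)(-0.05)] = 0.3000
  C_33 = (0.85)(1.00) − (-0.30)(-0.05) = 0.8350
det(I−A) = Σ_j (I−A)_1j·C_1j = (0.85)(0.8650) + (-0.30)(0.0625) + (-0.05)(0.0550) = 0.71375
adj(I−A) = Cᵀ =
  [ 0.8650   0.2750   0.1550]
  [ 0.0625   0.7625   0.3000]
  [ 0.0550   0.1000   0.8350]
(I − A)⁻¹ = adj(I−A) / det(I−A) ≈
  [   1.2119     0.3853     0.2172]
  [   0.0876     1.0683     0.4203]
  [   0.0771     0.1401     1.1699]
The output multiplier for sector j is the column-j sum of the Leontief inverse (I − A)⁻¹ = adj(I−A) / det(I−A).
Column 3 of adj(I−A): (0.1550, 0.3000, 0.8350); det(I−A) = 0.71375.
m_3 = (0.1550 + 0.3000 + 0.8350) / 0.71375 = 1.29 / 0.71375 ≈ 1.807.

m_3 = 1.807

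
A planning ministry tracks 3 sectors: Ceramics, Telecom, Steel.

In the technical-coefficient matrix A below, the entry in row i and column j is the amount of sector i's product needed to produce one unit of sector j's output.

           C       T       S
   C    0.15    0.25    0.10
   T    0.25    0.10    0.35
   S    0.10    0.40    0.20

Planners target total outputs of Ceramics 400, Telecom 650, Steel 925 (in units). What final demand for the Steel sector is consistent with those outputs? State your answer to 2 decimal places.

I − A =
  [   0.85    -0.25    -0.10]
  [  -0.25     0.90    -0.35]
  [  -0.10    -0.40     0.80]
d = (I − A) x:
  d_C = (+0.85)·400 + (-0.25)·650 + (-0.10)·925 = 85.00
  d_T = (-0.25)·400 + (+0.90)·650 + (-0.35)·925 = 161.25
  d_S = (-0.10)·400 + (-0.40)·650 + (+0.80)·925 = 440.00

d_S = 440.00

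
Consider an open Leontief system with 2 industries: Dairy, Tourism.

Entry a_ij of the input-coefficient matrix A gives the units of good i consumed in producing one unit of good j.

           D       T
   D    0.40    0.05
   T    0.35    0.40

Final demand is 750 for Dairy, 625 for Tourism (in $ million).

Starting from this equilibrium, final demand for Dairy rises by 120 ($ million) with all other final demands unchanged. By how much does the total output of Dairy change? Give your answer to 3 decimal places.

I − A =
  [   0.60    -0.05]
  [  -0.35     0.60]
det(I−A) = (0.60)(0.60) − (-0.05)(-0.35) = 0.3425
adj(I−A) = [[0.60, 0.05], [0.35, 0.60]]
(I − A)⁻¹ = adj(I−A) / det(I−A) ≈
  [   1.7518     0.1460]
  [   1.0219     1.7518]
Δx = (I − A)⁻¹ Δd with Δd having +120 in the Dairy component and 0 elsewhere.
So Δx_D = L_DD · (+120), where L_DD = adj(I−A)_DD / det(I−A) = 0.60 / 0.3425.
Δx_D = 0.60 × (+120) / 0.3425 = 72.00 / 0.3425 ≈ 210.219.

Δx_D = 210.219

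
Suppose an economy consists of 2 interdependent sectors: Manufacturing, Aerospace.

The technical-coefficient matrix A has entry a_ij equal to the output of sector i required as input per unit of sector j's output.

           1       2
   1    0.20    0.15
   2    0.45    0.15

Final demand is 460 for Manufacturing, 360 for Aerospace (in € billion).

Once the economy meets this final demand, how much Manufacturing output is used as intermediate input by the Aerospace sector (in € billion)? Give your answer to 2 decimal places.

z_12 = 121.22

I − A =
  [   0.80    -0.15]
  [  -0.45     0.85]
det(I−A) = (0.80)(0.85) − (-0.15)(-0.45) = 0.6125
adj(I−A) = [[0.85, 0.15], [0.45, 0.80]]
(I − A)⁻¹ = adj(I−A) / det(I−A) ≈
  [   1.3878     0.2449]
  [   0.7347     1.3061]
First solve x = (I − A)⁻¹ d = adj(I−A)·d / det(I−A); in particular x_2 = (0.45·460 + 0.80·360) / 0.6125 = 495.00 / 0.6125 ≈ 808.1633.
Intermediate flow from 1 to 2: z_12 = a_12 · x_2 = 0.15 × 495.00 / 0.6125 = 74.25 / 0.6125 ≈ 121.22.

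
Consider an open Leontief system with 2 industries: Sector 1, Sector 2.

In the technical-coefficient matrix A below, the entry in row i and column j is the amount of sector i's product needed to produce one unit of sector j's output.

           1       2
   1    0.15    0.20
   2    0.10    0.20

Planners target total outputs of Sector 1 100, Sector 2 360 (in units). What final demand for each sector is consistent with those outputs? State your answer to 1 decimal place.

d_1 = 13.0, d_2 = 278.0

I − A =
  [   0.85    -0.20]
  [  -0.10     0.80]
d = (I − A) x:
  d_1 = (+0.85)·100 + (-0.20)·360 = 13.0
  d_2 = (-0.10)·100 + (+0.80)·360 = 278.0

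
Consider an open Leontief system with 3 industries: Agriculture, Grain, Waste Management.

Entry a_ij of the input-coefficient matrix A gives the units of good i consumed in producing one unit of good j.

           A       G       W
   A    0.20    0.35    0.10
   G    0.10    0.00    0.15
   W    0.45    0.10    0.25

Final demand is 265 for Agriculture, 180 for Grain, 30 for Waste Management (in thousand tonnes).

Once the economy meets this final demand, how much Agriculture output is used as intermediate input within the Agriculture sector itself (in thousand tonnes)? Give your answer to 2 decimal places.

I − A =
  [   0.80    -0.35    -0.10]
  [  -0.10     1.00    -0.15]
  [  -0.45    -0.10     0.75]
Cofactors of I−A, C_ij = (−1)^(i+j)·(minor ij) (rows/columns in the sector order above):
  C_11 = (1.00)(0.75) − (-0.15)(-0.10) = 0.7350
  C_12 = −[(-0.10)(0.75) − (-0.15)(-0.45)] = 0.1425
  C_13 = (-0.10)(-0.10) − (1.00)(-0.45) = 0.4600
  C_21 = −[(-0.35)(0.75) − (-0.10)(-0.10)] = 0.2725
  C_22 = (0.80)(0.75) − (-0.10)(-0.45) = 0.5550
  C_23 = −[(0.80)(-0.10) − (-0.35)(-0.45)] = 0.2375
  C_31 = (-0.35)(-0.15) − (-0.10)(1.00) = 0.1525
  C_32 = −[(0.80)(-0.15) − (-0.10)(-0.10)] = 0.1300
  C_33 = (0.80)(1.00) − (-0.35)(-0.10) = 0.7650
det(I−A) = Σ_j (I−A)_1j·C_1j = (0.80)(0.7350) + (-0.35)(0.1425) + (-0.10)(0.4600) = 0.492125
adj(I−A) = Cᵀ =
  [ 0.7350   0.2725   0.1525]
  [ 0.1425   0.5550   0.1300]
  [ 0.4600   0.2375   0.7650]
(I − A)⁻¹ = adj(I−A) / det(I−A) ≈
  [   1.4935     0.5537     0.3099]
  [   0.2896     1.1278     0.2642]
  [   0.9347     0.4826     1.5545]
First solve x = (I − A)⁻¹ d = adj(I−A)·d / det(I−A); in particular x_A = (0.7350·265 + 0.2725·180 + 0.1525·30) / 0.492125 = 248.40 / 0.492125 ≈ 504.7498.
Intermediate flow from A to A: z_AA = a_AA · x_A = 0.20 × 248.40 / 0.492125 = 49.68 / 0.492125 ≈ 100.95.

z_AA = 100.95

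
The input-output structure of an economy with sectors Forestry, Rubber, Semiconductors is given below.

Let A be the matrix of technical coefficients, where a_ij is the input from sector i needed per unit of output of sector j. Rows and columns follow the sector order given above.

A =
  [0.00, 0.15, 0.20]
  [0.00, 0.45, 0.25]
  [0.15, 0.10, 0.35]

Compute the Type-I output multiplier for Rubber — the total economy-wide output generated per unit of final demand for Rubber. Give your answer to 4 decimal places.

m_2 = 2.7708

I − A =
  [   1.00    -0.15    -0.20]
  [   0.00     0.55    -0.25]
  [  -0.15    -0.10     0.65]
Cofactors of I−A, C_ij = (−1)^(i+j)·(minor ij) (rows/columns in the sector order above):
  C_11 = (0.55)(0.65) − (-0.25)(-0.10) = 0.3325
  C_12 = −[(0.00)(0.65) − (-0.25)(-0.15)] = 0.0375
  C_13 = (0.00)(-0.10) − (0.55)(-0.15) = 0.0825
  C_21 = −[(-0.15)(0.65) − (-0.20)(-0.10)] = 0.1175
  C_22 = (1.00)(0.65) − (-0.20)(-0.15) = 0.6200
  C_23 = −[(1.00)(-0.10) − (-0.15)(-0.15)] = 0.1225
  C_31 = (-0.15)(-0.25) − (-0.20)(0.55) = 0.1475
  C_32 = −[(1.00)(-0.25) − (-0.20)(0.00)] = 0.2500
  C_33 = (1.00)(0.55) − (-0.15)(0.00) = 0.5500
det(I−A) = Σ_j (I−A)_1j·C_1j = (1.00)(0.3325) + (-0.15)(0.0375) + (-0.20)(0.0825) = 0.310375
adj(I−A) = Cᵀ =
  [ 0.3325   0.1175   0.1475]
  [ 0.0375   0.6200   0.2500]
  [ 0.0825   0.1225   0.5500]
(I − A)⁻¹ = adj(I−A) / det(I−A) ≈
  [   1.07128     0.37857     0.47523]
  [   0.12082     1.99758     0.80548]
  [   0.26581     0.39468     1.77205]
The output multiplier for sector j is the column-j sum of the Leontief inverse (I − A)⁻¹ = adj(I−A) / det(I−A).
Column 2 of adj(I−A): (0.1175, 0.6200, 0.1225); det(I−A) = 0.310375.
m_2 = (0.1175 + 0.6200 + 0.1225) / 0.310375 = 0.86 / 0.310375 ≈ 2.7708.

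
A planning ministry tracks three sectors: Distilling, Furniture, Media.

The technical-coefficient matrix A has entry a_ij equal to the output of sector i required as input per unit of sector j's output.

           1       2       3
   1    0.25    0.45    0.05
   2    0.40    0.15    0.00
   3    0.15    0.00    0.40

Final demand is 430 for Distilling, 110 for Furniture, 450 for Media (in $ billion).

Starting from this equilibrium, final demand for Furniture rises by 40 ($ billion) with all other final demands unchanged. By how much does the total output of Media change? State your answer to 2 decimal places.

Δx_3 = 10.07

I − A =
  [   0.75    -0.45    -0.05]
  [  -0.40     0.85     0.00]
  [  -0.15     0.00     0.60]
Cofactors of I−A, C_ij = (−1)^(i+j)·(minor ij) (rows/columns in the sector order above):
  C_11 = (0.85)(0.60) − (0.00)(0.00) = 0.5100
  C_12 = −[(-0.40)(0.60) − (0.00)(-0.15)] = 0.2400
  C_13 = (-0.40)(0.00) − (0.85)(-0.15) = 0.1275
  C_21 = −[(-0.45)(0.60) − (-0.05)(0.00)] = 0.2700
  C_22 = (0.75)(0.60) − (-0.05)(-0.15) = 0.4425
  C_23 = −[(0.75)(0.00) − (-0.45)(-0.15)] = 0.0675
  C_31 = (-0.45)(0.00) − (-0.05)(0.85) = 0.0425
  C_32 = −[(0.75)(0.00) − (-0.05)(-0.40)] = 0.0200
  C_33 = (0.75)(0.85) − (-0.45)(-0.40) = 0.4575
det(I−A) = Σ_j (I−A)_1j·C_1j = (0.75)(0.5100) + (-0.45)(0.2400) + (-0.05)(0.1275) = 0.268125
adj(I−A) = Cᵀ =
  [ 0.5100   0.2700   0.0425]
  [ 0.2400   0.4425   0.0200]
  [ 0.1275   0.0675   0.4575]
(I − A)⁻¹ = adj(I−A) / det(I−A) ≈
  [   1.9021     1.0070     0.1585]
  [   0.8951     1.6503     0.0746]
  [   0.4755     0.2517     1.7063]
Δx = (I − A)⁻¹ Δd with Δd having +40 in the Furniture component and 0 elsewhere.
So Δx_3 = L_32 · (+40), where L_32 = adj(I−A)_32 / det(I−A) = 0.0675 / 0.268125.
Δx_3 = 0.0675 × (+40) / 0.268125 = 2.70 / 0.268125 ≈ 10.07.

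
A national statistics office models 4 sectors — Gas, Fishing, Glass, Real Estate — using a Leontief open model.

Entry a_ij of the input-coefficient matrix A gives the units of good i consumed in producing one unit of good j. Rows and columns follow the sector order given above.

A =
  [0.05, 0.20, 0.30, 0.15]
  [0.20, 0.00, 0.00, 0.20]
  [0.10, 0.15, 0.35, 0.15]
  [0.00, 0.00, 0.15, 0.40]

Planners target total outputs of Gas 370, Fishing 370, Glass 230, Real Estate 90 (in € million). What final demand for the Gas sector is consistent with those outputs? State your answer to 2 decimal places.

d_1 = 195.00

I − A =
  [   0.95    -0.20    -0.30    -0.15]
  [  -0.20     1.00     0.00    -0.20]
  [  -0.10    -0.15     0.65    -0.15]
  [   0.00     0.00    -0.15     0.60]
d = (I − A) x:
  d_1 = (+0.95)·370 + (-0.20)·370 + (-0.30)·230 + (-0.15)·90 = 195.00
  d_2 = (-0.20)·370 + (+1.00)·370 + (+0.00)·230 + (-0.20)·90 = 278.00
  d_3 = (-0.10)·370 + (-0.15)·370 + (+0.65)·230 + (-0.15)·90 = 43.50
  d_4 = (+0.00)·370 + (+0.00)·370 + (-0.15)·230 + (+0.60)·90 = 19.50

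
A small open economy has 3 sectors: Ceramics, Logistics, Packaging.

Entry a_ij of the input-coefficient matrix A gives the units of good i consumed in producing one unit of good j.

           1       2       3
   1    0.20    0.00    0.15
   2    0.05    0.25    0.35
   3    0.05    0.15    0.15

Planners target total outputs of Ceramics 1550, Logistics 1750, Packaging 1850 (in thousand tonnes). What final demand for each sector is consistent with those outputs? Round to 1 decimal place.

d_1 = 962.5, d_2 = 587.5, d_3 = 1232.5

I − A =
  [   0.80     0.00    -0.15]
  [  -0.05     0.75    -0.35]
  [  -0.05    -0.15     0.85]
d = (I − A) x:
  d_1 = (+0.80)·1550 + (+0.00)·1750 + (-0.15)·1850 = 962.5
  d_2 = (-0.05)·1550 + (+0.75)·1750 + (-0.35)·1850 = 587.5
  d_3 = (-0.05)·1550 + (-0.15)·1750 + (+0.85)·1850 = 1232.5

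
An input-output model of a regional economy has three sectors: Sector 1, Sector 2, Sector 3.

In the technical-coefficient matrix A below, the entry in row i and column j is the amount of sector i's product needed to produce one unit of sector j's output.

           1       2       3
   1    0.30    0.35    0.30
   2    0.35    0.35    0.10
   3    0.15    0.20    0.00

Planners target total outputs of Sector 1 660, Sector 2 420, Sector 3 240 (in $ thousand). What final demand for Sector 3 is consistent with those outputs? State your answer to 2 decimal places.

d_3 = 57.00

I − A =
  [   0.70    -0.35    -0.30]
  [  -0.35     0.65    -0.10]
  [  -0.15    -0.20     1.00]
d = (I − A) x:
  d_1 = (+0.70)·660 + (-0.35)·420 + (-0.30)·240 = 243.00
  d_2 = (-0.35)·660 + (+0.65)·420 + (-0.10)·240 = 18.00
  d_3 = (-0.15)·660 + (-0.20)·420 + (+1.00)·240 = 57.00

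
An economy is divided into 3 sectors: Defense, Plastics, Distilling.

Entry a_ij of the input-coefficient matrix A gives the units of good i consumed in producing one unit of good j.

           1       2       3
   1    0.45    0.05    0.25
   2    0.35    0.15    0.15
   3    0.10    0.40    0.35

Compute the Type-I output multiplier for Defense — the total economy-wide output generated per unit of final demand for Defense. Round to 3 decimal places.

m_1 = 4.741

I − A =
  [   0.55    -0.05    -0.25]
  [  -0.35     0.85    -0.15]
  [  -0.10    -0.40     0.65]
Cofactors of I−A, C_ij = (−1)^(i+j)·(minor ij) (rows/columns in the sector order above):
  C_11 = (0.85)(0.65) − (-0.15)(-0.40) = 0.4925
  C_12 = −[(-0.35)(0.65) − (-0.15)(-0.10)] = 0.2425
  C_13 = (-0.35)(-0.40) − (0.85)(-0.10) = 0.2250
  C_21 = −[(-0.05)(0.65) − (-0.25)(-0.40)] = 0.1325
  C_22 = (0.55)(0.65) − (-0.25)(-0.10) = 0.3325
  C_23 = −[(0.55)(-0.40) − (-0.05)(-0.10)] = 0.2250
  C_31 = (-0.05)(-0.15) − (-0.25)(0.85) = 0.2200
  C_32 = −[(0.55)(-0.15) − (-0.25)(-0.35)] = 0.1700
  C_33 = (0.55)(0.85) − (-0.05)(-0.35) = 0.4500
det(I−A) = Σ_j (I−A)_1j·C_1j = (0.55)(0.4925) + (-0.05)(0.2425) + (-0.25)(0.2250) = 0.2025
adj(I−A) = Cᵀ =
  [ 0.4925   0.1325   0.2200]
  [ 0.2425   0.3325   0.1700]
  [ 0.2250   0.2250   0.4500]
(I − A)⁻¹ = adj(I−A) / det(I−A) ≈
  [   2.4321     0.6543     1.0864]
  [   1.1975     1.6420     0.8395]
  [   1.1111     1.1111     2.2222]
The output multiplier for sector j is the column-j sum of the Leontief inverse (I − A)⁻¹ = adj(I−A) / det(I−A).
Column 1 of adj(I−A): (0.4925, 0.2425, 0.2250); det(I−A) = 0.2025.
m_1 = (0.4925 + 0.2425 + 0.2250) / 0.2025 = 0.96 / 0.2025 ≈ 4.741.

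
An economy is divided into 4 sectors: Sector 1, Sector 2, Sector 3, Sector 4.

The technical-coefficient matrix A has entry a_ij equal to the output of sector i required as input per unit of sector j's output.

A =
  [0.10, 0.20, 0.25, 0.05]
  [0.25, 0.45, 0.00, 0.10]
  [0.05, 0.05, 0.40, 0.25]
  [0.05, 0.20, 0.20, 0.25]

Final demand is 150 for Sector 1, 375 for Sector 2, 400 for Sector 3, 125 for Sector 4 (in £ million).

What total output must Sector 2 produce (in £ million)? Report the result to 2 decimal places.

I − A =
  [   0.90    -0.20    -0.25    -0.05]
  [  -0.25     0.55     0.00    -0.10]
  [  -0.05    -0.05     0.60    -0.25]
  [  -0.05    -0.20    -0.20     0.75]
Compute the cofactors C_ij = (−1)^(i+j)·(3×3 minor ij) of I−A; the adjugate is their transpose:
adj(I−A) = Cᵀ =
  [ 0.207000   0.108375   0.107625   0.064125]
  [ 0.104000   0.345500   0.068625   0.075875]
  [ 0.048625   0.089125   0.310875   0.118750]
  [ 0.054500   0.123125   0.108375   0.257000]
det(I−A) = Σ_j (I−A)_1j·C_1j = (0.90)(0.207000) + (-0.20)(0.104000) + (-0.25)(0.048625) + (-0.05)(0.054500) = 0.15061875
(I − A)⁻¹ = adj(I−A) / det(I−A) ≈
  [   1.3743     0.7195     0.7146     0.4257]
  [   0.6905     2.2939     0.4556     0.5038]
  [   0.3228     0.5917     2.0640     0.7884]
  [   0.3618     0.8175     0.7195     1.7063]
x = (I − A)⁻¹ d = adj(I−A)·d / det(I−A), with det(I−A) = 0.15061875:
  x_1 = (0.207000·150 + 0.108375·375 + 0.107625·400 + 0.064125·125) / 0.15061875 = 122.75625 / 0.15061875 ≈ 815.01
  x_2 = (0.104000·150 + 0.345500·375 + 0.068625·400 + 0.075875·125) / 0.15061875 = 182.096875 / 0.15061875 ≈ 1208.99
  x_3 = (0.048625·150 + 0.089125·375 + 0.310875·400 + 0.118750·125) / 0.15061875 = 179.909375 / 0.15061875 ≈ 1194.47
  x_4 = (0.054500·150 + 0.123125·375 + 0.108375·400 + 0.257000·125) / 0.15061875 = 129.821875 / 0.15061875 ≈ 861.92

x_2 = 1208.99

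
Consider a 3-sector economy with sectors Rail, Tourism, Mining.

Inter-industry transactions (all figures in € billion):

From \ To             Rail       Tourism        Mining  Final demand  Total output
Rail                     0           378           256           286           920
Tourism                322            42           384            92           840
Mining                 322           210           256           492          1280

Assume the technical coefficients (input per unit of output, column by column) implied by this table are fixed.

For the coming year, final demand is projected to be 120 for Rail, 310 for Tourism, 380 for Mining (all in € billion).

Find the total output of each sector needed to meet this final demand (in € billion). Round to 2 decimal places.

x_1 = 778.02, x_2 = 965.75, x_3 = 1117.18

Technical coefficients a_ij = z_ij / X_j:
  a_11 = 0/920 = 0.00, a_21 = 322/920 = 0.35, a_31 = 322/920 = 0.35
  a_12 = 378/840 = 0.45, a_22 = 42/840 = 0.05, a_32 = 210/840 = 0.25
  a_13 = 256/1280 = 0.20, a_23 = 384/1280 = 0.30, a_33 = 256/1280 = 0.20
I − A =
  [   1.00    -0.45    -0.20]
  [  -0.35     0.95    -0.30]
  [  -0.35    -0.25     0.80]
Cofactors of I−A, C_ij = (−1)^(i+j)·(minor ij) (rows/columns in the sector order above):
  C_11 = (0.95)(0.80) − (-0.30)(-0.25) = 0.6850
  C_12 = −[(-0.35)(0.80) − (-0.30)(-0.35)] = 0.3850
  C_13 = (-0.35)(-0.25) − (0.95)(-0.35) = 0.4200
  C_21 = −[(-0.45)(0.80) − (-0.20)(-0.25)] = 0.4100
  C_22 = (1.00)(0.80) − (-0.20)(-0.35) = 0.7300
  C_23 = −[(1.00)(-0.25) − (-0.45)(-0.35)] = 0.4075
  C_31 = (-0.45)(-0.30) − (-0.20)(0.95) = 0.3250
  C_32 = −[(1.00)(-0.30) − (-0.20)(-0.35)] = 0.3700
  C_33 = (1.00)(0.95) − (-0.45)(-0.35) = 0.7925
det(I−A) = Σ_j (I−A)_1j·C_1j = (1.00)(0.6850) + (-0.45)(0.3850) + (-0.20)(0.4200) = 0.42775
adj(I−A) = Cᵀ =
  [ 0.6850   0.4100   0.3250]
  [ 0.3850   0.7300   0.3700]
  [ 0.4200   0.4075   0.7925]
(I − A)⁻¹ = adj(I−A) / det(I−A) ≈
  [   1.6014     0.9585     0.7598]
  [   0.9001     1.7066     0.8650]
  [   0.9819     0.9527     1.8527]
x = (I − A)⁻¹ d = adj(I−A)·d / det(I−A), with det(I−A) = 0.42775:
  x_1 = (0.6850·120 + 0.4100·310 + 0.3250·380) / 0.42775 = 332.80 / 0.42775 ≈ 778.02
  x_2 = (0.3850·120 + 0.7300·310 + 0.3700·380) / 0.42775 = 413.10 / 0.42775 ≈ 965.75
  x_3 = (0.4200·120 + 0.4075·310 + 0.7925·380) / 0.42775 = 477.875 / 0.42775 ≈ 1117.18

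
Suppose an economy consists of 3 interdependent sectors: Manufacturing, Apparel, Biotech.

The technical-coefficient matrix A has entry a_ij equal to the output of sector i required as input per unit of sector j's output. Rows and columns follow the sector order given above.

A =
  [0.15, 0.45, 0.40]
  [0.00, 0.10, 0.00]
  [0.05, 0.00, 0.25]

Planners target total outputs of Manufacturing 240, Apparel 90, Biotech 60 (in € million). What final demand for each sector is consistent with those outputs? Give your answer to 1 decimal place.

I − A =
  [   0.85    -0.45    -0.40]
  [   0.00     0.90     0.00]
  [  -0.05     0.00     0.75]
d = (I − A) x:
  d_1 = (+0.85)·240 + (-0.45)·90 + (-0.40)·60 = 139.5
  d_2 = (+0.00)·240 + (+0.90)·90 + (+0.00)·60 = 81.0
  d_3 = (-0.05)·240 + (+0.00)·90 + (+0.75)·60 = 33.0

d_1 = 139.5, d_2 = 81.0, d_3 = 33.0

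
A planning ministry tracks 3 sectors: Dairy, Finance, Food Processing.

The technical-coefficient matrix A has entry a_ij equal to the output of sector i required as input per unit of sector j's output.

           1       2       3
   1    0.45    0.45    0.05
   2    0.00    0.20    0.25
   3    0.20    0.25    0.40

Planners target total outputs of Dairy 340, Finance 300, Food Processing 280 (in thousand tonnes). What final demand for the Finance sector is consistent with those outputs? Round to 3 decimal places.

I − A =
  [   0.55    -0.45    -0.05]
  [   0.00     0.80    -0.25]
  [  -0.20    -0.25     0.60]
d = (I − A) x:
  d_1 = (+0.55)·340 + (-0.45)·300 + (-0.05)·280 = 38.000
  d_2 = (+0.00)·340 + (+0.80)·300 + (-0.25)·280 = 170.000
  d_3 = (-0.20)·340 + (-0.25)·300 + (+0.60)·280 = 25.000

d_2 = 170.000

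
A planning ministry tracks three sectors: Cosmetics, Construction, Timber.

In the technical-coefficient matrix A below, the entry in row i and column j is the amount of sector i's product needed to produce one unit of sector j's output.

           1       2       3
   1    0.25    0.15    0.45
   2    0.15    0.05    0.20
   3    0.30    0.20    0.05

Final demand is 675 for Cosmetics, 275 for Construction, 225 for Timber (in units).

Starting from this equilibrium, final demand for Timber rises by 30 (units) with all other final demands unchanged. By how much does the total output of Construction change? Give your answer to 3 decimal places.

Δx_2 = 13.744

I − A =
  [   0.75    -0.15    -0.45]
  [  -0.15     0.95    -0.20]
  [  -0.30    -0.20     0.95]
Cofactors of I−A, C_ij = (−1)^(i+j)·(minor ij) (rows/columns in the sector order above):
  C_11 = (0.95)(0.95) − (-0.20)(-0.20) = 0.8625
  C_12 = −[(-0.15)(0.95) − (-0.20)(-0.30)] = 0.2025
  C_13 = (-0.15)(-0.20) − (0.95)(-0.30) = 0.3150
  C_21 = −[(-0.15)(0.95) − (-0.45)(-0.20)] = 0.2325
  C_22 = (0.75)(0.95) − (-0.45)(-0.30) = 0.5775
  C_23 = −[(0.75)(-0.20) − (-0.15)(-0.30)] = 0.1950
  C_31 = (-0.15)(-0.20) − (-0.45)(0.95) = 0.4575
  C_32 = −[(0.75)(-0.20) − (-0.45)(-0.15)] = 0.2175
  C_33 = (0.75)(0.95) − (-0.15)(-0.15) = 0.6900
det(I−A) = Σ_j (I−A)_1j·C_1j = (0.75)(0.8625) + (-0.15)(0.2025) + (-0.45)(0.3150) = 0.47475
adj(I−A) = Cᵀ =
  [ 0.8625   0.2325   0.4575]
  [ 0.2025   0.5775   0.2175]
  [ 0.3150   0.1950   0.6900]
(I − A)⁻¹ = adj(I−A) / det(I−A) ≈
  [   1.8167     0.4897     0.9637]
  [   0.4265     1.2164     0.4581]
  [   0.6635     0.4107     1.4534]
Δx = (I − A)⁻¹ Δd with Δd having +30 in the Timber component and 0 elsewhere.
So Δx_2 = L_23 · (+30), where L_23 = adj(I−A)_23 / det(I−A) = 0.2175 / 0.47475.
Δx_2 = 0.2175 × (+30) / 0.47475 = 6.525 / 0.47475 ≈ 13.744.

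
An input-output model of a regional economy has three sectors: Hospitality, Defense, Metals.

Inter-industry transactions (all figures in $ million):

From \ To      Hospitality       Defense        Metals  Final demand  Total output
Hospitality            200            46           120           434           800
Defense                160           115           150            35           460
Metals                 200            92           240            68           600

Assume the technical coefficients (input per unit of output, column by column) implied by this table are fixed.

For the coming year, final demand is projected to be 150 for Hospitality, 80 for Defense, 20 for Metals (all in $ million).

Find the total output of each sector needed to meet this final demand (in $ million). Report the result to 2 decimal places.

x_H = 302.65, x_D = 270.58, x_M = 249.63

Technical coefficients a_ij = z_ij / X_j:
  a_HH = 200/800 = 0.25, a_DH = 160/800 = 0.20, a_MH = 200/800 = 0.25
  a_HD = 46/460 = 0.10, a_DD = 115/460 = 0.25, a_MD = 92/460 = 0.20
  a_HM = 120/600 = 0.20, a_DM = 150/600 = 0.25, a_MM = 240/600 = 0.40
I − A =
  [   0.75    -0.10    -0.20]
  [  -0.20     0.75    -0.25]
  [  -0.25    -0.20     0.60]
Cofactors of I−A, C_ij = (−1)^(i+j)·(minor ij) (rows/columns in the sector order above):
  C_11 = (0.75)(0.60) − (-0.25)(-0.20) = 0.4000
  C_12 = −[(-0.20)(0.60) − (-0.25)(-0.25)] = 0.1825
  C_13 = (-0.20)(-0.20) − (0.75)(-0.25) = 0.2275
  C_21 = −[(-0.10)(0.60) − (-0.20)(-0.20)] = 0.1000
  C_22 = (0.75)(0.60) − (-0.20)(-0.25) = 0.4000
  C_23 = −[(0.75)(-0.20) − (-0.10)(-0.25)] = 0.1750
  C_31 = (-0.10)(-0.25) − (-0.20)(0.75) = 0.1750
  C_32 = −[(0.75)(-0.25) − (-0.20)(-0.20)] = 0.2275
  C_33 = (0.75)(0.75) − (-0.10)(-0.20) = 0.5425
det(I−A) = Σ_j (I−A)_1j·C_1j = (0.75)(0.4000) + (-0.10)(0.1825) + (-0.20)(0.2275) = 0.23625
adj(I−A) = Cᵀ =
  [ 0.4000   0.1000   0.1750]
  [ 0.1825   0.4000   0.2275]
  [ 0.2275   0.1750   0.5425]
(I − A)⁻¹ = adj(I−A) / det(I−A) ≈
  [   1.6931     0.4233     0.7407]
  [   0.7725     1.6931     0.9630]
  [   0.9630     0.7407     2.2963]
x = (I − A)⁻¹ d = adj(I−A)·d / det(I−A), with det(I−A) = 0.23625:
  x_H = (0.4000·150 + 0.1000·80 + 0.1750·20) / 0.23625 = 71.50 / 0.23625 ≈ 302.65
  x_D = (0.1825·150 + 0.4000·80 + 0.2275·20) / 0.23625 = 63.925 / 0.23625 ≈ 270.58
  x_M = (0.2275·150 + 0.1750·80 + 0.5425·20) / 0.23625 = 58.975 / 0.23625 ≈ 249.63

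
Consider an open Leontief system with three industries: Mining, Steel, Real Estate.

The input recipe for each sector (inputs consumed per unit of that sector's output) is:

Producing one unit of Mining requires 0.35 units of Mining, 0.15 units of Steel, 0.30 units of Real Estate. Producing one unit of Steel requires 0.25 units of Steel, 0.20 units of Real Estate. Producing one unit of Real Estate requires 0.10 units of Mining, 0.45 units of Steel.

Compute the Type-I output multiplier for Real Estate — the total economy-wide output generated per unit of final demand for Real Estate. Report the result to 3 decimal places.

m_R = 2.156

I − A =
  [   0.65     0.00    -0.10]
  [  -0.15     0.75    -0.45]
  [  -0.30    -0.20     1.00]
Cofactors of I−A, C_ij = (−1)^(i+j)·(minor ij) (rows/columns in the sector order above):
  C_11 = (0.75)(1.00) − (-0.45)(-0.20) = 0.6600
  C_12 = −[(-0.15)(1.00) − (-0.45)(-0.30)] = 0.2850
  C_13 = (-0.15)(-0.20) − (0.75)(-0.30) = 0.2550
  C_21 = −[(0.00)(1.00) − (-0.10)(-0.20)] = 0.0200
  C_22 = (0.65)(1.00) − (-0.10)(-0.30) = 0.6200
  C_23 = −[(0.65)(-0.20) − (0.00)(-0.30)] = 0.1300
  C_31 = (0.00)(-0.45) − (-0.10)(0.75) = 0.0750
  C_32 = −[(0.65)(-0.45) − (-0.10)(-0.15)] = 0.3075
  C_33 = (0.65)(0.75) − (0.00)(-0.15) = 0.4875
det(I−A) = Σ_j (I−A)_1j·C_1j = (0.65)(0.6600) + (0.00)(0.2850) + (-0.10)(0.2550) = 0.4035
adj(I−A) = Cᵀ =
  [ 0.6600   0.0200   0.0750]
  [ 0.2850   0.6200   0.3075]
  [ 0.2550   0.1300   0.4875]
(I − A)⁻¹ = adj(I−A) / det(I−A) ≈
  [   1.6357     0.0496     0.1859]
  [   0.7063     1.5366     0.7621]
  [   0.6320     0.3222     1.2082]
The output multiplier for sector j is the column-j sum of the Leontief inverse (I − A)⁻¹ = adj(I−A) / det(I−A).
Column R of adj(I−A): (0.0750, 0.3075, 0.4875); det(I−A) = 0.4035.
m_R = (0.0750 + 0.3075 + 0.4875) / 0.4035 = 0.87 / 0.4035 ≈ 2.156.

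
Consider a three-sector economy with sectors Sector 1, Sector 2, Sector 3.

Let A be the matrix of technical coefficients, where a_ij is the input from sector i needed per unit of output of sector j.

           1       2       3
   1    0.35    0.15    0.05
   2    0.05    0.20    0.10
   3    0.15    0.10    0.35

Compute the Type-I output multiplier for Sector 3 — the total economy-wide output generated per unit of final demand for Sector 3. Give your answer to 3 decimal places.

m_3 = 1.996

I − A =
  [   0.65    -0.15    -0.05]
  [  -0.05     0.80    -0.10]
  [  -0.15    -0.10     0.65]
Cofactors of I−A, C_ij = (−1)^(i+j)·(minor ij) (rows/columns in the sector order above):
  C_11 = (0.80)(0.65) − (-0.10)(-0.10) = 0.5100
  C_12 = −[(-0.05)(0.65) − (-0.10)(-0.15)] = 0.0475
  C_13 = (-0.05)(-0.10) − (0.80)(-0.15) = 0.1250
  C_21 = −[(-0.15)(0.65) − (-0.05)(-0.10)] = 0.1025
  C_22 = (0.65)(0.65) − (-0.05)(-0.15) = 0.4150
  C_23 = −[(0.65)(-0.10) − (-0.15)(-0.15)] = 0.0875
  C_31 = (-0.15)(-0.10) − (-0.05)(0.80) = 0.0550
  C_32 = −[(0.65)(-0.10) − (-0.05)(-0.05)] = 0.0675
  C_33 = (0.65)(0.80) − (-0.15)(-0.05) = 0.5125
det(I−A) = Σ_j (I−A)_1j·C_1j = (0.65)(0.5100) + (-0.15)(0.0475) + (-0.05)(0.1250) = 0.318125
adj(I−A) = Cᵀ =
  [ 0.5100   0.1025   0.0550]
  [ 0.0475   0.4150   0.0675]
  [ 0.1250   0.0875   0.5125]
(I − A)⁻¹ = adj(I−A) / det(I−A) ≈
  [   1.6031     0.3222     0.1729]
  [   0.1493     1.3045     0.2122]
  [   0.3929     0.2750     1.6110]
The output multiplier for sector j is the column-j sum of the Leontief inverse (I − A)⁻¹ = adj(I−A) / det(I−A).
Column 3 of adj(I−A): (0.0550, 0.0675, 0.5125); det(I−A) = 0.318125.
m_3 = (0.0550 + 0.0675 + 0.5125) / 0.318125 = 0.635 / 0.318125 ≈ 1.996.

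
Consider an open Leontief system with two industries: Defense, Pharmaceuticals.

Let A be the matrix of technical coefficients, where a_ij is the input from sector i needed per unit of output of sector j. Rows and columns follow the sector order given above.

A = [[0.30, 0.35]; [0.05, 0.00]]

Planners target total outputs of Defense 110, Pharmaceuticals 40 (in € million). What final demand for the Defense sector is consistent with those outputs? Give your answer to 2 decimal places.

d_D = 63.00

I − A =
  [   0.70    -0.35]
  [  -0.05     1.00]
d = (I − A) x:
  d_D = (+0.70)·110 + (-0.35)·40 = 63.00
  d_P = (-0.05)·110 + (+1.00)·40 = 34.50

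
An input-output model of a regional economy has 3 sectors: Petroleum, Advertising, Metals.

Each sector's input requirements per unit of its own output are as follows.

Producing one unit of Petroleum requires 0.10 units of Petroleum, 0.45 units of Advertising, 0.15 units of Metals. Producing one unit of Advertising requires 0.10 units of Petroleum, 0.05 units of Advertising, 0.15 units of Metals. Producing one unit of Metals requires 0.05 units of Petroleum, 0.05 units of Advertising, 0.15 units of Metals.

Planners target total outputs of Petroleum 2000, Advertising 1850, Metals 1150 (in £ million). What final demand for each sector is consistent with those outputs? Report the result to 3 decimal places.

I − A =
  [   0.90    -0.10    -0.05]
  [  -0.45     0.95    -0.05]
  [  -0.15    -0.15     0.85]
d = (I − A) x:
  d_1 = (+0.90)·2000 + (-0.10)·1850 + (-0.05)·1150 = 1557.500
  d_2 = (-0.45)·2000 + (+0.95)·1850 + (-0.05)·1150 = 800.000
  d_3 = (-0.15)·2000 + (-0.15)·1850 + (+0.85)·1150 = 400.000

d_1 = 1557.500, d_2 = 800.000, d_3 = 400.000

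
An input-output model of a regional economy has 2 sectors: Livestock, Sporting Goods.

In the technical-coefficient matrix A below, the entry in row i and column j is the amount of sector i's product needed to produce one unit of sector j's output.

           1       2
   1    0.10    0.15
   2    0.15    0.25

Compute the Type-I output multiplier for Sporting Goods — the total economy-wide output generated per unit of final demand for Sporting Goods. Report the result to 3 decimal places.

m_2 = 1.609

I − A =
  [   0.90    -0.15]
  [  -0.15     0.75]
det(I−A) = (0.90)(0.75) − (-0.15)(-0.15) = 0.6525
adj(I−A) = [[0.75, 0.15], [0.15, 0.90]]
(I − A)⁻¹ = adj(I−A) / det(I−A) ≈
  [   1.1494     0.2299]
  [   0.2299     1.3793]
The output multiplier for sector j is the column-j sum of the Leontief inverse (I − A)⁻¹ = adj(I−A) / det(I−A).
Column 2 of adj(I−A): (0.15, 0.90); det(I−A) = 0.6525.
m_2 = (0.15 + 0.90) / 0.6525 = 1.05 / 0.6525 ≈ 1.609.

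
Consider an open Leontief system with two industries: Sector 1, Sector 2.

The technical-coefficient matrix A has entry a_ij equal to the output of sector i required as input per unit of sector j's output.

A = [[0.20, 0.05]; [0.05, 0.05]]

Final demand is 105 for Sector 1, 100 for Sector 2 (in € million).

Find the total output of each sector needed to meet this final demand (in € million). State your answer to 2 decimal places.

I − A =
  [   0.80    -0.05]
  [  -0.05     0.95]
det(I−A) = (0.80)(0.95) − (-0.05)(-0.05) = 0.7575
adj(I−A) = [[0.95, 0.05], [0.05, 0.80]]
(I − A)⁻¹ = adj(I−A) / det(I−A) ≈
  [   1.2541     0.0660]
  [   0.0660     1.0561]
x = (I − A)⁻¹ d = adj(I−A)·d / det(I−A), with det(I−A) = 0.7575:
  x_1 = (0.95·105 + 0.05·100) / 0.7575 = 104.75 / 0.7575 ≈ 138.28
  x_2 = (0.05·105 + 0.80·100) / 0.7575 = 85.25 / 0.7575 ≈ 112.54

x_1 = 138.28, x_2 = 112.54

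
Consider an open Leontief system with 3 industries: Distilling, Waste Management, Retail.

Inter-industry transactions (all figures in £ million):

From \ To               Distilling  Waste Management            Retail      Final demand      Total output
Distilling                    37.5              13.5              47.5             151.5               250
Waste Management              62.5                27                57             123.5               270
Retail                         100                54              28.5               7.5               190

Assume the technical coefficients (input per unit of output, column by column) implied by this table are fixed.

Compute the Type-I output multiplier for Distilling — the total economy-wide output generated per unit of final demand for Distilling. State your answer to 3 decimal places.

Technical coefficients a_ij = z_ij / X_j:
  a_11 = 37.5/250 = 0.15, a_21 = 62.5/250 = 0.25, a_31 = 100/250 = 0.40
  a_12 = 13.5/270 = 0.05, a_22 = 27/270 = 0.10, a_32 = 54/270 = 0.20
  a_13 = 47.5/190 = 0.25, a_23 = 57/190 = 0.30, a_33 = 28.5/190 = 0.15
I − A =
  [   0.85    -0.05    -0.25]
  [  -0.25     0.90    -0.30]
  [  -0.40    -0.20     0.85]
Cofactors of I−A, C_ij = (−1)^(i+j)·(minor ij) (rows/columns in the sector order above):
  C_11 = (0.90)(0.85) − (-0.30)(-0.20) = 0.7050
  C_12 = −[(-0.25)(0.85) − (-0.30)(-0.40)] = 0.3325
  C_13 = (-0.25)(-0.20) − (0.90)(-0.40) = 0.4100
  C_21 = −[(-0.05)(0.85) − (-0.25)(-0.20)] = 0.0925
  C_22 = (0.85)(0.85) − (-0.25)(-0.40) = 0.6225
  C_23 = −[(0.85)(-0.20) − (-0.05)(-0.40)] = 0.1900
  C_31 = (-0.05)(-0.30) − (-0.25)(0.90) = 0.2400
  C_32 = −[(0.85)(-0.30) − (-0.25)(-0.25)] = 0.3175
  C_33 = (0.85)(0.90) − (-0.05)(-0.25) = 0.7525
det(I−A) = Σ_j (I−A)_1j·C_1j = (0.85)(0.7050) + (-0.05)(0.3325) + (-0.25)(0.4100) = 0.480125
adj(I−A) = Cᵀ =
  [ 0.7050   0.0925   0.2400]
  [ 0.3325   0.6225   0.3175]
  [ 0.4100   0.1900   0.7525]
(I − A)⁻¹ = adj(I−A) / det(I−A) ≈
  [   1.4684     0.1927     0.4999]
  [   0.6925     1.2965     0.6613]
  [   0.8539     0.3957     1.5673]
The output multiplier for sector j is the column-j sum of the Leontief inverse (I − A)⁻¹ = adj(I−A) / det(I−A).
Column 1 of adj(I−A): (0.7050, 0.3325, 0.4100); det(I−A) = 0.480125.
m_1 = (0.7050 + 0.3325 + 0.4100) / 0.480125 = 1.4475 / 0.480125 ≈ 3.015.

m_1 = 3.015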